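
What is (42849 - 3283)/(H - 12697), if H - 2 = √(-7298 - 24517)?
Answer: -50229037/16119484 - 59349*I*√3535/80597420 ≈ -3.116 - 0.043781*I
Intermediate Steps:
H = 2 + 3*I*√3535 (H = 2 + √(-7298 - 24517) = 2 + √(-31815) = 2 + 3*I*√3535 ≈ 2.0 + 178.37*I)
(42849 - 3283)/(H - 12697) = (42849 - 3283)/((2 + 3*I*√3535) - 12697) = 39566/(-12695 + 3*I*√3535)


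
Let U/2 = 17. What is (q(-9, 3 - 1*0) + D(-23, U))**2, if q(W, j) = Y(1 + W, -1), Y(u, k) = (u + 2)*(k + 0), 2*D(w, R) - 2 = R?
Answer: 576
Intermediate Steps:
U = 34 (U = 2*17 = 34)
D(w, R) = 1 + R/2
Y(u, k) = k*(2 + u) (Y(u, k) = (2 + u)*k = k*(2 + u))
q(W, j) = -3 - W (q(W, j) = -(2 + (1 + W)) = -(3 + W) = -3 - W)
(q(-9, 3 - 1*0) + D(-23, U))**2 = ((-3 - 1*(-9)) + (1 + (1/2)*34))**2 = ((-3 + 9) + (1 + 17))**2 = (6 + 18)**2 = 24**2 = 576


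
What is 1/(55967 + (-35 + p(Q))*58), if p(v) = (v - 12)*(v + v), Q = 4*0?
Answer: 1/53937 ≈ 1.8540e-5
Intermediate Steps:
Q = 0
p(v) = 2*v*(-12 + v) (p(v) = (-12 + v)*(2*v) = 2*v*(-12 + v))
1/(55967 + (-35 + p(Q))*58) = 1/(55967 + (-35 + 2*0*(-12 + 0))*58) = 1/(55967 + (-35 + 2*0*(-12))*58) = 1/(55967 + (-35 + 0)*58) = 1/(55967 - 35*58) = 1/(55967 - 2030) = 1/53937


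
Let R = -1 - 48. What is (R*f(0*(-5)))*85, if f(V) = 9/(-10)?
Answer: 7497/2 ≈ 3748.5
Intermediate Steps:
R = -49
f(V) = -9/10 (f(V) = 9*(-1/10) = -9/10)
(R*f(0*(-5)))*85 = -49*(-9/10)*85 = (441/10)*85 = 7497/2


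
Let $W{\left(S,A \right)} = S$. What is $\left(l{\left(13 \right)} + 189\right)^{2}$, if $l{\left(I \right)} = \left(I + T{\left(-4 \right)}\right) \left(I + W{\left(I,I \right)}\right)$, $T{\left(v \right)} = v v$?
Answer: $889249$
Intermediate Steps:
$T{\left(v \right)} = v^{2}$
$l{\left(I \right)} = 2 I \left(16 + I\right)$ ($l{\left(I \right)} = \left(I + \left(-4\right)^{2}\right) \left(I + I\right) = \left(I + 16\right) 2 I = \left(16 + I\right) 2 I = 2 I \left(16 + I\right)$)
$\left(l{\left(13 \right)} + 189\right)^{2} = \left(2 \cdot 13 \left(16 + 13\right) + 189\right)^{2} = \left(2 \cdot 13 \cdot 29 + 189\right)^{2} = \left(754 + 189\right)^{2} = 943^{2} = 889249$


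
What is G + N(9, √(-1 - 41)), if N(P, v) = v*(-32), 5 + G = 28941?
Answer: 28936 - 32*I*√42 ≈ 28936.0 - 207.38*I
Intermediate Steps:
G = 28936 (G = -5 + 28941 = 28936)
N(P, v) = -32*v
G + N(9, √(-1 - 41)) = 28936 - 32*√(-1 - 41) = 28936 - 32*I*√42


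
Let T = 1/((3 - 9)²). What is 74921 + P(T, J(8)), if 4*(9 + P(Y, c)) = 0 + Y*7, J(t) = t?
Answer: 10787335/144 ≈ 74912.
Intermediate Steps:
T = 1/36 (T = 1/((-6)²) = 1/36 ≈ 0.027778)
P(Y, c) = -9 + 7*Y/4 (P(Y, c) = -9 + (0 + Y*7)/4 = -9 + (0 + 7*Y)/4 = -9 + (7*Y)/4 = -9 + 7*Y/4)
74921 + P(T, J(8)) = 74921 + (-9 + (7/4)*(1/36)) = 74921 + (-9 + 7/144) = 74921 - 1289/144 = 10787335/144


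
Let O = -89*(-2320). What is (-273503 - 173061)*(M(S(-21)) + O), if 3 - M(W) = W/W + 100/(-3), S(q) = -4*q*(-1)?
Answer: -276666939944/3 ≈ -9.2222e+10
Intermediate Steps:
O = 206480
S(q) = 4*q
M(W) = 106/3 (M(W) = 3 - (W/W + 100/(-3)) = 3 - (1 + 100*(-1/3)) = 3 - (1 - 100/3) = 3 - 1*(-97/3) = 3 + 97/3 = 106/3)
(-273503 - 173061)*(M(S(-21)) + O) = (-273503 - 173061)*(106/3 + 206480) = -446564*619546/3 = -276666939944/3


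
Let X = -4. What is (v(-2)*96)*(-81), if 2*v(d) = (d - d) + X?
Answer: 15552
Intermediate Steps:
v(d) = -2 (v(d) = ((d - d) - 4)/2 = (0 - 4)/2 = (½)*(-4) = -2)
(v(-2)*96)*(-81) = -2*96*(-81) = -192*(-81) = 15552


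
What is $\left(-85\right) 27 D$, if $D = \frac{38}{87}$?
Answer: $- \frac{29070}{29} \approx -1002.4$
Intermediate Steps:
$D = \frac{38}{87}$ ($D = 38 \cdot \frac{1}{87} = \frac{38}{87} \approx 0.43678$)
$\left(-85\right) 27 D = \left(-85\right) 27 \cdot \frac{38}{87} = \left(-2295\right) \frac{38}{87} = - \frac{29070}{29}$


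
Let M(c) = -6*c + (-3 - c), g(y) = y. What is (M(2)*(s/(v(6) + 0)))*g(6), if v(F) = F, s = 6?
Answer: -102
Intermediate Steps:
M(c) = -3 - 7*c
(M(2)*(s/(v(6) + 0)))*g(6) = ((-3 - 7*2)*(6/(6 + 0)))*6 = ((-3 - 14)*(6/6))*6 = -17*6/6*6 = -17*1*6 = -17*6 = -102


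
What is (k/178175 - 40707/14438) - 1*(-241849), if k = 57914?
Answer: 622147874404457/2572490650 ≈ 2.4185e+5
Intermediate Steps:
(k/178175 - 40707/14438) - 1*(-241849) = (57914/178175 - 40707/14438) - 1*(-241849) = (57914*(1/178175) - 40707*1/14438) + 241849 = (57914/178175 - 40707/14438) + 241849 = -6416807393/2572490650 + 241849 = 622147874404457/2572490650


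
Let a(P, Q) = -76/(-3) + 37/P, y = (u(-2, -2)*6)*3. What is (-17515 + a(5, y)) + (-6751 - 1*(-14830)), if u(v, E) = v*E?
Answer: -141049/15 ≈ -9403.3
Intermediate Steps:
u(v, E) = E*v
y = 72 (y = (-2*(-2)*6)*3 = (4*6)*3 = 24*3 = 72)
a(P, Q) = 76/3 + 37/P (a(P, Q) = -76*(-⅓) + 37/P = 76/3 + 37/P)
(-17515 + a(5, y)) + (-6751 - 1*(-14830)) = (-17515 + (76/3 + 37/5)) + (-6751 - 1*(-14830)) = (-17515 + (76/3 + 37*(⅕))) + (-6751 + 14830) = (-17515 + (76/3 + 37/5)) + 8079 = (-17515 + 491/15) + 8079 = -262234/15 + 8079 = -141049/15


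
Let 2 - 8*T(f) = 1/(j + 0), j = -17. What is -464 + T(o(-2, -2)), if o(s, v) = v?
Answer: -63069/136 ≈ -463.74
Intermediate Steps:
T(f) = 35/136 (T(f) = ¼ - 1/(8*(-17 + 0)) = ¼ - ⅛/(-17) = ¼ - ⅛*(-1/17) = ¼ + 1/136 = 35/136)
-464 + T(o(-2, -2)) = -464 + 35/136 = -63069/136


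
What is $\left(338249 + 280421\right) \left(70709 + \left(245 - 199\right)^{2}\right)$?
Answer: $45054642750$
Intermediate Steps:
$\left(338249 + 280421\right) \left(70709 + \left(245 - 199\right)^{2}\right) = 618670 \left(70709 + 46^{2}\right) = 618670 \left(70709 + 2116\right) = 618670 \cdot 72825 = 45054642750$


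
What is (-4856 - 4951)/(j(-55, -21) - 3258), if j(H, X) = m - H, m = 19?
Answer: 9807/3184 ≈ 3.0801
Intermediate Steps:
j(H, X) = 19 - H
(-4856 - 4951)/(j(-55, -21) - 3258) = (-4856 - 4951)/((19 - 1*(-55)) - 3258) = -9807/((19 + 55) - 3258) = -9807/(74 - 3258) = -9807/(-3184) = -9807*(-1/3184) = 9807/3184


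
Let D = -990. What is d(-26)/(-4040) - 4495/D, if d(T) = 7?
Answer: 1815287/399960 ≈ 4.5387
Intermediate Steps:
d(-26)/(-4040) - 4495/D = 7/(-4040) - 4495/(-990) = 7*(-1/4040) - 4495*(-1/990) = -7/4040 + 899/198 = 1815287/399960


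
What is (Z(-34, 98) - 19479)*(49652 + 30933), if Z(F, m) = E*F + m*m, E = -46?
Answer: -669741935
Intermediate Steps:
Z(F, m) = m² - 46*F (Z(F, m) = -46*F + m*m = -46*F + m² = m² - 46*F)
(Z(-34, 98) - 19479)*(49652 + 30933) = ((98² - 46*(-34)) - 19479)*(49652 + 30933) = ((9604 + 1564) - 19479)*80585 = (11168 - 19479)*80585 = -8311*80585 = -669741935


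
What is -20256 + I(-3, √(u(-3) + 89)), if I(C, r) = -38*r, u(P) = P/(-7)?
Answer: -20256 - 38*√4382/7 ≈ -20615.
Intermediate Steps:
u(P) = -P/7 (u(P) = P*(-⅐) = -P/7)
-20256 + I(-3, √(u(-3) + 89)) = -20256 - 38*√(-⅐*(-3) + 89) = -20256 - 38*√(3/7 + 89) = -20256 - 38*√4382/7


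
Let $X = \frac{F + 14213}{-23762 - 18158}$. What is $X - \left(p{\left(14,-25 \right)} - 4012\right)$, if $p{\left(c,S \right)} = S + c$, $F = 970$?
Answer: $\frac{168628977}{41920} \approx 4022.6$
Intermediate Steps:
$X = - \frac{15183}{41920}$ ($X = \frac{970 + 14213}{-23762 - 18158} = \frac{15183}{-41920} = 15183 \left(- \frac{1}{41920}\right) = - \frac{15183}{41920} \approx -0.36219$)
$X - \left(p{\left(14,-25 \right)} - 4012\right) = - \frac{15183}{41920} - \left(\left(-25 + 14\right) - 4012\right) = - \frac{15183}{41920} - \left(-11 - 4012\right) = - \frac{15183}{41920} - -4023 = - \frac{15183}{41920} + 4023 = \frac{168628977}{41920}$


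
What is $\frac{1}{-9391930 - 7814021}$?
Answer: $- \frac{1}{17205951} \approx -5.8119 \cdot 10^{-8}$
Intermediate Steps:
$\frac{1}{-9391930 - 7814021} = \frac{1}{-17205951} = - \frac{1}{17205951}$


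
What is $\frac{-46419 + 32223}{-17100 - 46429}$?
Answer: $\frac{14196}{63529} \approx 0.22346$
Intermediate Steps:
$\frac{-46419 + 32223}{-17100 - 46429} = - \frac{14196}{-63529} = \left(-14196\right) \left(- \frac{1}{63529}\right) = \frac{14196}{63529}$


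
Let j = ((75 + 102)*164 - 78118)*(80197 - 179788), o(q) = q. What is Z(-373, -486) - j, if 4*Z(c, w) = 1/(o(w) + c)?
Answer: -16798336644841/3436 ≈ -4.8889e+9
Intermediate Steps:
Z(c, w) = 1/(4*(c + w)) (Z(c, w) = 1/(4*(w + c)) = 1/(4*(c + w)))
j = 4888922190 (j = (177*164 - 78118)*(-99591) = (29028 - 78118)*(-99591) = -49090*(-99591) = 4888922190)
Z(-373, -486) - j = 1/(4*(-373 - 486)) - 1*4888922190 = (¼)/(-859) - 4888922190 = (¼)*(-1/859) - 4888922190 = -1/3436 - 4888922190 = -16798336644841/3436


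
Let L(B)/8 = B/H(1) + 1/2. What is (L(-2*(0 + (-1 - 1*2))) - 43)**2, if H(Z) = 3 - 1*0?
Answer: 529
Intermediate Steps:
H(Z) = 3 (H(Z) = 3 + 0 = 3)
L(B) = 4 + 8*B/3 (L(B) = 8*(B/3 + 1/2) = 8*(1/2 + B/3) = 4 + 8*B/3)
(L(-2*(0 + (-1 - 1*2))) - 43)**2 = ((4 + 8*(-2*(0 + (-1 - 1*2)))/3) - 43)**2 = ((4 + 8*(-2*(0 + (-1 - 2)))/3) - 43)**2 = ((4 + 8*(-2*(0 - 3))/3) - 43)**2 = ((4 + 8*(-2*(-3))/3) - 43)**2 = ((4 + (8/3)*6) - 43)**2 = ((4 + 16) - 43)**2 = (20 - 43)**2 = (-23)**2 = 529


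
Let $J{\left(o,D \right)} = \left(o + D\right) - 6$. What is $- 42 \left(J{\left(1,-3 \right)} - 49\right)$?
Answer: $2394$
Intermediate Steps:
$J{\left(o,D \right)} = -6 + D + o$ ($J{\left(o,D \right)} = \left(D + o\right) - 6 = -6 + D + o$)
$- 42 \left(J{\left(1,-3 \right)} - 49\right) = - 42 \left(\left(-6 - 3 + 1\right) - 49\right) = - 42 \left(-8 - 49\right) = \left(-42\right) \left(-57\right) = 2394$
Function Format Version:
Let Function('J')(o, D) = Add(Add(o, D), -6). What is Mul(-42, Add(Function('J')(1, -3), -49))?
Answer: 2394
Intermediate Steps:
Function('J')(o, D) = Add(-6, D, o) (Function('J')(o, D) = Add(Add(D, o), -6) = Add(-6, D, o))
Mul(-42, Add(Function('J')(1, -3), -49)) = Mul(-42, Add(Add(-6, -3, 1), -49)) = Mul(-42, Add(-8, -49)) = Mul(-42, -57) = 2394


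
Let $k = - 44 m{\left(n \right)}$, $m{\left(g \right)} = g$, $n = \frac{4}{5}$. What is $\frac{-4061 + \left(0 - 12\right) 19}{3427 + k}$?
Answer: $- \frac{21445}{16959} \approx -1.2645$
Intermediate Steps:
$n = \frac{4}{5}$ ($n = 4 \cdot \frac{1}{5} = \frac{4}{5} \approx 0.8$)
$k = - \frac{176}{5}$ ($k = \left(-44\right) \frac{4}{5} = - \frac{176}{5} \approx -35.2$)
$\frac{-4061 + \left(0 - 12\right) 19}{3427 + k} = \frac{-4061 + \left(0 - 12\right) 19}{3427 - \frac{176}{5}} = \frac{-4061 - 228}{\frac{16959}{5}} = \left(-4061 - 228\right) \frac{5}{16959} = \left(-4289\right) \frac{5}{16959} = - \frac{21445}{16959}$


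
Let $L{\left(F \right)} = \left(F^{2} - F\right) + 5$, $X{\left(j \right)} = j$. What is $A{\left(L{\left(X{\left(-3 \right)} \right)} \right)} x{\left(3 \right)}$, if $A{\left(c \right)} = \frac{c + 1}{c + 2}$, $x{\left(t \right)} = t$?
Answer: $\frac{54}{19} \approx 2.8421$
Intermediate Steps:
$L{\left(F \right)} = 5 + F^{2} - F$
$A{\left(c \right)} = \frac{1 + c}{2 + c}$
$A{\left(L{\left(X{\left(-3 \right)} \right)} \right)} x{\left(3 \right)} = \frac{1 + \left(5 + \left(-3\right)^{2} - -3\right)}{2 + \left(5 + \left(-3\right)^{2} - -3\right)} 3 = \frac{1 + \left(5 + 9 + 3\right)}{2 + \left(5 + 9 + 3\right)} 3 = \frac{1 + 17}{2 + 17} \cdot 3 = \frac{1}{19} \cdot 18 \cdot 3 = \frac{18}{19} \cdot 3 = \frac{54}{19}$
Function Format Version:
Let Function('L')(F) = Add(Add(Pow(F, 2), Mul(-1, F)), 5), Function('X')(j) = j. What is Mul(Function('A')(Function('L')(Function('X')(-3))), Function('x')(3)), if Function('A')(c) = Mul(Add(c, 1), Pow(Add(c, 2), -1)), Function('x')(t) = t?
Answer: Rational(54, 19) ≈ 2.8421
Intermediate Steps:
Function('L')(F) = Add(5, Pow(F, 2), Mul(-1, F))
Function('A')(c) = Mul(Pow(Add(2, c), -1), Add(1, c)) (Function('A')(c) = Mul(Add(1, c), Pow(Add(2, c), -1)) = Mul(Pow(Add(2, c), -1), Add(1, c)))
Mul(Function('A')(Function('L')(Function('X')(-3))), Function('x')(3)) = Mul(Mul(Pow(Add(2, Add(5, Pow(-3, 2), Mul(-1, -3))), -1), Add(1, Add(5, Pow(-3, 2), Mul(-1, -3)))), 3) = Mul(Mul(Pow(Add(2, Add(5, 9, 3)), -1), Add(1, Add(5, 9, 3))), 3) = Mul(Mul(Pow(Add(2, 17), -1), Add(1, 17)), 3) = Mul(Mul(Pow(19, -1), 18), 3) = Mul(Mul(Rational(1, 19), 18), 3) = Mul(Rational(18, 19), 3) = Rational(54, 19)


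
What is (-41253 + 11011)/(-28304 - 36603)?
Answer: 30242/64907 ≈ 0.46593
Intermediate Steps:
(-41253 + 11011)/(-28304 - 36603) = -30242/(-64907) = -30242*(-1/64907) = 30242/64907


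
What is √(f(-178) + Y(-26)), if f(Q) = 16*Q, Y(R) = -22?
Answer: I*√2870 ≈ 53.572*I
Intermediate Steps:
√(f(-178) + Y(-26)) = √(16*(-178) - 22) = √(-2848 - 22) = √(-2870) = I*√2870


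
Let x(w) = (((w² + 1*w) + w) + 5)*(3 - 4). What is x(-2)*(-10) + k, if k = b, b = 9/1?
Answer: 59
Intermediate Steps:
b = 9 (b = 9*1 = 9)
k = 9
x(w) = -5 - w² - 2*w (x(w) = (((w² + w) + w) + 5)*(-1) = (((w + w²) + w) + 5)*(-1) = ((w² + 2*w) + 5)*(-1) = (5 + w² + 2*w)*(-1) = -5 - w² - 2*w)
x(-2)*(-10) + k = (-5 - 1*(-2)² - 2*(-2))*(-10) + 9 = (-5 - 1*4 + 4)*(-10) + 9 = (-5 - 4 + 4)*(-10) + 9 = -5*(-10) + 9 = 50 + 9 = 59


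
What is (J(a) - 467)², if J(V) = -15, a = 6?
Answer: 232324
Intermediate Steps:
(J(a) - 467)² = (-15 - 467)² = (-482)² = 232324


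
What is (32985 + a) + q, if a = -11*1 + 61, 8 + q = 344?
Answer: 33371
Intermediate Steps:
q = 336 (q = -8 + 344 = 336)
a = 50 (a = -11 + 61 = 50)
(32985 + a) + q = (32985 + 50) + 336 = 33035 + 336 = 33371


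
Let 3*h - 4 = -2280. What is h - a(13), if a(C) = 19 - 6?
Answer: -2315/3 ≈ -771.67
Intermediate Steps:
h = -2276/3 (h = 4/3 + (1/3)*(-2280) = 4/3 - 760 = -2276/3 ≈ -758.67)
a(C) = 13
h - a(13) = -2276/3 - 1*13 = -2276/3 - 13 = -2315/3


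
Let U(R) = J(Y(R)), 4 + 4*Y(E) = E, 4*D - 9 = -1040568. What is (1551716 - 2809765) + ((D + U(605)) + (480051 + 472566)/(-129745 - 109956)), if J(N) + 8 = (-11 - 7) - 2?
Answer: -1455676103235/958804 ≈ -1.5182e+6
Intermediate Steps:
D = -1040559/4 (D = 9/4 + (¼)*(-1040568) = 9/4 - 260142 = -1040559/4 ≈ -2.6014e+5)
Y(E) = -1 + E/4
J(N) = -28 (J(N) = -8 + ((-11 - 7) - 2) = -8 + (-18 - 2) = -8 - 20 = -28)
U(R) = -28
(1551716 - 2809765) + ((D + U(605)) + (480051 + 472566)/(-129745 - 109956)) = (1551716 - 2809765) + ((-1040559/4 - 28) + (480051 + 472566)/(-129745 - 109956)) = -1258049 + (-1040671/4 + 952617/(-239701)) = -1258049 + (-1040671/4 + 952617*(-1/239701)) = -1258049 + (-1040671/4 - 952617/239701) = -1258049 - 249453689839/958804 = -1455676103235/958804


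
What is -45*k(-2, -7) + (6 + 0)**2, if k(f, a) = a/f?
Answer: -243/2 ≈ -121.50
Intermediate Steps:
-45*k(-2, -7) + (6 + 0)**2 = -(-315)/(-2) + (6 + 0)**2 = -(-315)*(-1)/2 + 6**2 = -45*7/2 + 36 = -315/2 + 36 = -243/2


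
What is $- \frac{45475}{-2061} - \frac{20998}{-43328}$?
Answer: $\frac{1006808839}{44649504} \approx 22.549$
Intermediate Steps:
$- \frac{45475}{-2061} - \frac{20998}{-43328} = \left(-45475\right) \left(- \frac{1}{2061}\right) - - \frac{10499}{21664} = \frac{45475}{2061} + \frac{10499}{21664} = \frac{1006808839}{44649504}$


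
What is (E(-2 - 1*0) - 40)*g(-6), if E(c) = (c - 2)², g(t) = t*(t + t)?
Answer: -1728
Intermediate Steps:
g(t) = 2*t² (g(t) = t*(2*t) = 2*t²)
E(c) = (-2 + c)²
(E(-2 - 1*0) - 40)*g(-6) = ((-2 + (-2 - 1*0))² - 40)*(2*(-6)²) = ((-2 + (-2 + 0))² - 40)*(2*36) = ((-2 - 2)² - 40)*72 = ((-4)² - 40)*72 = (16 - 40)*72 = -24*72 = -1728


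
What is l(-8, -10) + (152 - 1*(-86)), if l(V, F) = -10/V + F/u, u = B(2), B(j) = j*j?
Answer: 947/4 ≈ 236.75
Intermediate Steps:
B(j) = j²
u = 4 (u = 2² = 4)
l(V, F) = -10/V + F/4
l(-8, -10) + (152 - 1*(-86)) = (-10/(-8) + (¼)*(-10)) + (152 - 1*(-86)) = (-10*(-⅛) - 5/2) + (152 + 86) = (5/4 - 5/2) + 238 = -5/4 + 238 = 947/4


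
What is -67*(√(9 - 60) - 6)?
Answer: 402 - 67*I*√51 ≈ 402.0 - 478.48*I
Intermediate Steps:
-67*(√(9 - 60) - 6) = -67*(√(-51) - 6) = -67*(I*√51 - 6) = -67*(-6 + I*√51) = 402 - 67*I*√51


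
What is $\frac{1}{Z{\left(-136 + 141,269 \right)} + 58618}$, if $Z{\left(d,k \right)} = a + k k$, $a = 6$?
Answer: $\frac{1}{130985} \approx 7.6345 \cdot 10^{-6}$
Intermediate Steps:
$Z{\left(d,k \right)} = 6 + k^{2}$ ($Z{\left(d,k \right)} = 6 + k k = 6 + k^{2}$)
$\frac{1}{Z{\left(-136 + 141,269 \right)} + 58618} = \frac{1}{\left(6 + 269^{2}\right) + 58618} = \frac{1}{\left(6 + 72361\right) + 58618} = \frac{1}{72367 + 58618} = \frac{1}{130985}$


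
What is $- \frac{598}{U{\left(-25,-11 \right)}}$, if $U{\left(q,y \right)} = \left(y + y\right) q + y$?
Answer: $- \frac{598}{539} \approx -1.1095$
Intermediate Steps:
$U{\left(q,y \right)} = y + 2 q y$ ($U{\left(q,y \right)} = 2 y q + y = 2 q y + y = y + 2 q y$)
$- \frac{598}{U{\left(-25,-11 \right)}} = - \frac{598}{\left(-11\right) \left(1 + 2 \left(-25\right)\right)} = - \frac{598}{\left(-11\right) \left(1 - 50\right)} = - \frac{598}{\left(-11\right) \left(-49\right)} = - \frac{598}{539}$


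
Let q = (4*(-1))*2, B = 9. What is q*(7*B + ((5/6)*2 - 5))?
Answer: -1432/3 ≈ -477.33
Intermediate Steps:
q = -8 (q = -4*2 = -8)
q*(7*B + ((5/6)*2 - 5)) = -8*(7*9 + ((5/6)*2 - 5)) = -8*(63 + ((5*(⅙))*2 - 5)) = -8*(63 + ((⅚)*2 - 5)) = -8*(63 + (5/3 - 5)) = -8*(63 - 10/3) = -8*179/3 = -1432/3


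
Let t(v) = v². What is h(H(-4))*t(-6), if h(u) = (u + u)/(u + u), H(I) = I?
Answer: 36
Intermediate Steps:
h(u) = 1 (h(u) = (2*u)/((2*u)) = (2*u)*(1/(2*u)) = 1)
h(H(-4))*t(-6) = 1*(-6)² = 1*36 = 36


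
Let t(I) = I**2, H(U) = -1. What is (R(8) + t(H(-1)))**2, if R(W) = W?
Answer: 81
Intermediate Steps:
(R(8) + t(H(-1)))**2 = (8 + (-1)**2)**2 = (8 + 1)**2 = 9**2 = 81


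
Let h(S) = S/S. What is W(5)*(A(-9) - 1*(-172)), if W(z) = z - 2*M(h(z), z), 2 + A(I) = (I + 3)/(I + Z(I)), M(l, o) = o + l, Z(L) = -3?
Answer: -2387/2 ≈ -1193.5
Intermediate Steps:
h(S) = 1
M(l, o) = l + o
A(I) = -2 + (3 + I)/(-3 + I) (A(I) = -2 + (I + 3)/(I - 3) = -2 + (3 + I)/(-3 + I))
W(z) = -2 - z (W(z) = z - 2*(1 + z) = z + (-2 - 2*z) = -2 - z)
W(5)*(A(-9) - 1*(-172)) = (-2 - 1*5)*((9 - 1*(-9))/(-3 - 9) - 1*(-172)) = (-2 - 5)*((9 + 9)/(-12) + 172) = -7*(-1/12*18 + 172) = -7*(-3/2 + 172) = -7*341/2 = -2387/2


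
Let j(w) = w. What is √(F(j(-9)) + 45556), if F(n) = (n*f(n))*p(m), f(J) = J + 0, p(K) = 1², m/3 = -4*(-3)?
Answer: √45637 ≈ 213.63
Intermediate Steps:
m = 36 (m = 3*(-4*(-3)) = 3*12 = 36)
p(K) = 1
f(J) = J
F(n) = n² (F(n) = (n*n)*1 = n²*1 = n²)
√(F(j(-9)) + 45556) = √((-9)² + 45556) = √(81 + 45556) = √45637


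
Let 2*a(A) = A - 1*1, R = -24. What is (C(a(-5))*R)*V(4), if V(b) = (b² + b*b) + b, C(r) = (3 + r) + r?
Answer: 2592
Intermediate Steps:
a(A) = -½ + A/2 (a(A) = (A - 1*1)/2 = (A - 1)/2 = (-1 + A)/2 = -½ + A/2)
C(r) = 3 + 2*r
V(b) = b + 2*b² (V(b) = (b² + b²) + b = 2*b² + b = b + 2*b²)
(C(a(-5))*R)*V(4) = ((3 + 2*(-½ + (½)*(-5)))*(-24))*(4*(1 + 2*4)) = ((3 + 2*(-½ - 5/2))*(-24))*(4*(1 + 8)) = ((3 + 2*(-3))*(-24))*(4*9) = ((3 - 6)*(-24))*36 = -3*(-24)*36 = 72*36 = 2592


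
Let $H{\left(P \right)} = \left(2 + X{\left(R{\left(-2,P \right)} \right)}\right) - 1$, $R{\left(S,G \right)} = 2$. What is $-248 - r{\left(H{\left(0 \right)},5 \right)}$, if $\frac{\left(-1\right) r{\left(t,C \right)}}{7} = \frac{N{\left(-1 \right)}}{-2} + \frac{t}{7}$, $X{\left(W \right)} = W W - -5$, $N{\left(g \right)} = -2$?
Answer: $-231$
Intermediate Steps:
$X{\left(W \right)} = 5 + W^{2}$ ($X{\left(W \right)} = W^{2} + 5 = 5 + W^{2}$)
$H{\left(P \right)} = 10$ ($H{\left(P \right)} = \left(2 + \left(5 + 2^{2}\right)\right) - 1 = \left(2 + \left(5 + 4\right)\right) - 1 = \left(2 + 9\right) - 1 = 11 - 1 = 10$)
$r{\left(t,C \right)} = -7 - t$ ($r{\left(t,C \right)} = - 7 \left(- \frac{2}{-2} + \frac{t}{7}\right) = - 7 \left(\left(-2\right) \left(- \frac{1}{2}\right) + t \frac{1}{7}\right) = - 7 \left(1 + \frac{t}{7}\right) = -7 - t$)
$-248 - r{\left(H{\left(0 \right)},5 \right)} = -248 - \left(-7 - 10\right) = -248 - -17 = -248 + 17 = -231$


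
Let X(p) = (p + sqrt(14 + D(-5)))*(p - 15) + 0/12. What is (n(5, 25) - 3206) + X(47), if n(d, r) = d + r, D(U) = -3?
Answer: -1672 + 32*sqrt(11) ≈ -1565.9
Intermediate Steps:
X(p) = (-15 + p)*(p + sqrt(11)) (X(p) = (p + sqrt(14 - 3))*(p - 15) + 0/12 = (p + sqrt(11))*(-15 + p) + 0*(1/12) = (-15 + p)*(p + sqrt(11)) + 0 = (-15 + p)*(p + sqrt(11)))
(n(5, 25) - 3206) + X(47) = ((5 + 25) - 3206) + (47**2 - 15*47 - 15*sqrt(11) + 47*sqrt(11)) = (30 - 3206) + (2209 - 705 - 15*sqrt(11) + 47*sqrt(11)) = -3176 + (1504 + 32*sqrt(11)) = -1672 + 32*sqrt(11)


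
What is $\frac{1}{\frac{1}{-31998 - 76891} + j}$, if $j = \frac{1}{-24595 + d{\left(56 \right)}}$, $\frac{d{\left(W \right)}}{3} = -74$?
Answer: $- \frac{2702298313}{133706} \approx -20211.0$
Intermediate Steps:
$d{\left(W \right)} = -222$ ($d{\left(W \right)} = 3 \left(-74\right) = -222$)
$j = - \frac{1}{24817}$ ($j = \frac{1}{-24595 - 222} = \frac{1}{-24817} = - \frac{1}{24817} \approx -4.0295 \cdot 10^{-5}$)
$\frac{1}{\frac{1}{-31998 - 76891} + j} = \frac{1}{\frac{1}{-31998 - 76891} - \frac{1}{24817}} = \frac{1}{\frac{1}{-108889} - \frac{1}{24817}} = \frac{1}{- \frac{1}{108889} - \frac{1}{24817}} = \frac{1}{- \frac{133706}{2702298313}} = - \frac{2702298313}{133706}$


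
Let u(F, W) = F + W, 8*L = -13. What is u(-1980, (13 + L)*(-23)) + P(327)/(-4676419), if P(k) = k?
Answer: -83862224543/37411352 ≈ -2241.6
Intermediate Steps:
L = -13/8 (L = (⅛)*(-13) = -13/8 ≈ -1.6250)
u(-1980, (13 + L)*(-23)) + P(327)/(-4676419) = (-1980 + (13 - 13/8)*(-23)) + 327/(-4676419) = (-1980 + (91/8)*(-23)) + 327*(-1/4676419) = (-1980 - 2093/8) - 327/4676419 = -17933/8 - 327/4676419 = -83862224543/37411352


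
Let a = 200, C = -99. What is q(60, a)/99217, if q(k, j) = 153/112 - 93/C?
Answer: 8521/366706032 ≈ 2.3237e-5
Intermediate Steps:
q(k, j) = 8521/3696 (q(k, j) = 153/112 - 93/(-99) = 153*(1/112) - 93*(-1/99) = 153/112 + 31/33 = 8521/3696)
q(60, a)/99217 = (8521/3696)/99217 = (8521/3696)*(1/99217) = 8521/366706032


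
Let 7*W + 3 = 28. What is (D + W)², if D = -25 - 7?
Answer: 39601/49 ≈ 808.18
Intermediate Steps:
W = 25/7 (W = -3/7 + (⅐)*28 = -3/7 + 4 = 25/7 ≈ 3.5714)
D = -32
(D + W)² = (-32 + 25/7)² = (-199/7)² = 39601/49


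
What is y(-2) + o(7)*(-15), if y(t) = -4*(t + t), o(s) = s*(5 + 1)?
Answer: -614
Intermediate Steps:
o(s) = 6*s (o(s) = s*6 = 6*s)
y(t) = -8*t
y(-2) + o(7)*(-15) = -8*(-2) + (6*7)*(-15) = 16 + 42*(-15) = 16 - 630 = -614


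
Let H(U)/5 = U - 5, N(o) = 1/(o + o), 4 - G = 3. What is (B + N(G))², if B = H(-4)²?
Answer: 16410601/4 ≈ 4.1027e+6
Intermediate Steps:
G = 1 (G = 4 - 1*3 = 4 - 3 = 1)
N(o) = 1/(2*o)
H(U) = -25 + 5*U (H(U) = 5*(U - 5) = 5*(-5 + U) = -25 + 5*U)
B = 2025 (B = (-25 + 5*(-4))² = (-25 - 20)² = (-45)² = 2025)
(B + N(G))² = (2025 + (½)/1)² = (2025 + (½)*1)² = (2025 + ½)² = (4051/2)² = 16410601/4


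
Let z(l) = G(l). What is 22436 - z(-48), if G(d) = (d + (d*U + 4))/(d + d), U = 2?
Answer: 538429/24 ≈ 22435.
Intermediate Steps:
G(d) = (4 + 3*d)/(2*d) (G(d) = (d + (d*2 + 4))/(d + d) = (d + (2*d + 4))/((2*d)) = (d + (4 + 2*d))*(1/(2*d)) = (4 + 3*d)*(1/(2*d)) = (4 + 3*d)/(2*d))
z(l) = 3/2 + 2/l
22436 - z(-48) = 22436 - (3/2 + 2/(-48)) = 22436 - (3/2 + 2*(-1/48)) = 22436 - (3/2 - 1/24) = 22436 - 1*35/24 = 22436 - 35/24 = 538429/24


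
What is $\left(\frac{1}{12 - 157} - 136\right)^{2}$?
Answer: $\frac{388917841}{21025} \approx 18498.0$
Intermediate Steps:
$\left(\frac{1}{12 - 157} - 136\right)^{2} = \left(\frac{1}{-145} - 136\right)^{2} = \left(- \frac{1}{145} - 136\right)^{2} = \left(- \frac{19721}{145}\right)^{2} = \frac{388917841}{21025}$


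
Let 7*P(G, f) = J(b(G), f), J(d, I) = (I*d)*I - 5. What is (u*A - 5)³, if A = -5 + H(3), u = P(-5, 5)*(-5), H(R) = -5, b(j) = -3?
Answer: -65694742875/343 ≈ -1.9153e+8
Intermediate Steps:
J(d, I) = -5 + d*I² (J(d, I) = d*I² - 5 = -5 + d*I²)
P(G, f) = -5/7 - 3*f²/7 (P(G, f) = (-5 - 3*f²)/7 = -5/7 - 3*f²/7)
u = 400/7 (u = (-5/7 - 3/7*5²)*(-5) = (-5/7 - 3/7*25)*(-5) = (-5/7 - 75/7)*(-5) = -80/7*(-5) = 400/7 ≈ 57.143)
A = -10 (A = -5 - 5 = -10)
(u*A - 5)³ = ((400/7)*(-10) - 5)³ = (-4000/7 - 5)³ = (-4035/7)³ = -65694742875/343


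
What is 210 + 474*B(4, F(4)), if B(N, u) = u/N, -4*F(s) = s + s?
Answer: -27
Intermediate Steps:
F(s) = -s/2 (F(s) = -(s + s)/4 = -s/2)
210 + 474*B(4, F(4)) = 210 + 474*(-1/2*4/4) = 210 + 474*(-2*1/4) = 210 + 474*(-1/2) = 210 - 237 = -27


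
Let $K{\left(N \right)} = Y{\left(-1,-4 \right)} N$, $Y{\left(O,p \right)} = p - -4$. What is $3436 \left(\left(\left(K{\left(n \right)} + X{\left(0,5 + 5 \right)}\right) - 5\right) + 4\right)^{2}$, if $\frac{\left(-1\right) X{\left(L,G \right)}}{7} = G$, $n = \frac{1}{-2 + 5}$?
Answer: $17320876$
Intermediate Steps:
$Y{\left(O,p \right)} = 4 + p$ ($Y{\left(O,p \right)} = p + 4 = 4 + p$)
$n = \frac{1}{3} \approx 0.33333$
$X{\left(L,G \right)} = - 7 G$
$K{\left(N \right)} = 0$ ($K{\left(N \right)} = \left(4 - 4\right) N = 0 N = 0$)
$3436 \left(\left(\left(K{\left(n \right)} + X{\left(0,5 + 5 \right)}\right) - 5\right) + 4\right)^{2} = 3436 \left(\left(\left(0 - 7 \left(5 + 5\right)\right) - 5\right) + 4\right)^{2} = 3436 \left(\left(\left(0 - 70\right) - 5\right) + 4\right)^{2} = 3436 \left(\left(-70 - 5\right) + 4\right)^{2} = 3436 \left(-75 + 4\right)^{2} = 3436 \left(-71\right)^{2} = 3436 \cdot 5041 = 17320876$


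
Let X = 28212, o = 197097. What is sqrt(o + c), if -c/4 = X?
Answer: 3*sqrt(9361) ≈ 290.26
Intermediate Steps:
c = -112848 (c = -4*28212 = -112848)
sqrt(o + c) = sqrt(197097 - 112848) = sqrt(84249) = 3*sqrt(9361)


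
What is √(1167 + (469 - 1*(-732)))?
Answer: 8*√37 ≈ 48.662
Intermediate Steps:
√(1167 + (469 - 1*(-732))) = √(1167 + (469 + 732)) = √(1167 + 1201) = √2368 = 8*√37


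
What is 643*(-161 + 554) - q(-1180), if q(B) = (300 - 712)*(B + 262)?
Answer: -125517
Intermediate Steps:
q(B) = -107944 - 412*B (q(B) = -412*(262 + B) = -107944 - 412*B)
643*(-161 + 554) - q(-1180) = 643*(-161 + 554) - (-107944 - 412*(-1180)) = 643*393 - (-107944 + 486160) = 252699 - 1*378216 = 252699 - 378216 = -125517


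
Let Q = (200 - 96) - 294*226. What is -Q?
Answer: 66340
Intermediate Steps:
Q = -66340 (Q = 104 - 66444 = -66340)
-Q = -1*(-66340) = 66340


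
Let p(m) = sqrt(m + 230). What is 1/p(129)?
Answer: sqrt(359)/359 ≈ 0.052778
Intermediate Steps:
p(m) = sqrt(230 + m)
1/p(129) = 1/(sqrt(230 + 129)) = 1/(sqrt(359)) = sqrt(359)/359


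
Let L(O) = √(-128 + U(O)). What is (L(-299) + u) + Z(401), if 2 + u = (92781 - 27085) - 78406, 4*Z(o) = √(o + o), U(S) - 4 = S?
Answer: -12712 + √802/4 + 3*I*√47 ≈ -12705.0 + 20.567*I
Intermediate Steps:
U(S) = 4 + S
Z(o) = √2*√o/4 (Z(o) = √(o + o)/4 = √(2*o)/4 = (√2*√o)/4 = √2*√o/4)
L(O) = √(-124 + O) (L(O) = √(-128 + (4 + O)) = √(-124 + O))
u = -12712 (u = -2 + ((92781 - 27085) - 78406) = -2 + (65696 - 78406) = -2 - 12710 = -12712)
(L(-299) + u) + Z(401) = (√(-124 - 299) - 12712) + √2*√401/4 = (√(-423) - 12712) + √802/4 = (3*I*√47 - 12712) + √802/4 = (-12712 + 3*I*√47) + √802/4 = -12712 + √802/4 + 3*I*√47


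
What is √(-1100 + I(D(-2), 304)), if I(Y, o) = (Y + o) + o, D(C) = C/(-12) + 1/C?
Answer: I*√4431/3 ≈ 22.189*I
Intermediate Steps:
D(C) = 1/C - C/12 (D(C) = C*(-1/12) + 1/C = -C/12 + 1/C = 1/C - C/12)
I(Y, o) = Y + 2*o
√(-1100 + I(D(-2), 304)) = √(-1100 + ((1/(-2) - 1/12*(-2)) + 2*304)) = √(-1100 + ((-½ + ⅙) + 608)) = √(-1100 + (-⅓ + 608)) = √(-1100 + 1823/3) = √(-1477/3) = I*√4431/3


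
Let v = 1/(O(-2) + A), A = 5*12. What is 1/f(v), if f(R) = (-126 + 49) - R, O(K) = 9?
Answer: -69/5314 ≈ -0.012985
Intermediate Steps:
A = 60
v = 1/69 (v = 1/(9 + 60) = 1/69 ≈ 0.014493)
f(R) = -77 - R
1/f(v) = 1/(-77 - 1*1/69) = 1/(-77 - 1/69) = 1/(-5314/69) = -69/5314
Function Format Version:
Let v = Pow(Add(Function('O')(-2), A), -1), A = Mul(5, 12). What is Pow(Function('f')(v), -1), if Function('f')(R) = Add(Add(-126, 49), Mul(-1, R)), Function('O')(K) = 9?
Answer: Rational(-69, 5314) ≈ -0.012985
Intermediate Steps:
A = 60
v = Rational(1, 69) (v = Pow(Add(9, 60), -1) = Pow(69, -1) = Rational(1, 69) ≈ 0.014493)
Function('f')(R) = Add(-77, Mul(-1, R))
Pow(Function('f')(v), -1) = Pow(Add(-77, Mul(-1, Rational(1, 69))), -1) = Pow(Add(-77, Rational(-1, 69)), -1) = Pow(Rational(-5314, 69), -1) = Rational(-69, 5314)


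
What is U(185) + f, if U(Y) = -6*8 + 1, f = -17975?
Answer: -18022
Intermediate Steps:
U(Y) = -47 (U(Y) = -48 + 1 = -47)
U(185) + f = -47 - 17975 = -18022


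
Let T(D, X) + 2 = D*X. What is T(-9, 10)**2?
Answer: 8464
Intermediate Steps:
T(D, X) = -2 + D*X
T(-9, 10)**2 = (-2 - 9*10)**2 = (-2 - 90)**2 = (-92)**2 = 8464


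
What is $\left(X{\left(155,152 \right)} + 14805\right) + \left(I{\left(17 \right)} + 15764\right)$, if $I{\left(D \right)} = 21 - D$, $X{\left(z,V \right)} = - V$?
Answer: $30421$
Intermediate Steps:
$\left(X{\left(155,152 \right)} + 14805\right) + \left(I{\left(17 \right)} + 15764\right) = \left(\left(-1\right) 152 + 14805\right) + \left(\left(21 - 17\right) + 15764\right) = \left(-152 + 14805\right) + \left(\left(21 - 17\right) + 15764\right) = 14653 + \left(4 + 15764\right) = 14653 + 15768 = 30421$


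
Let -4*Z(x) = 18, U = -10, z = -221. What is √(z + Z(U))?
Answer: I*√902/2 ≈ 15.017*I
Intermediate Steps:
Z(x) = -9/2 (Z(x) = -¼*18 = -9/2)
√(z + Z(U)) = √(-221 - 9/2) = √(-451/2) = I*√902/2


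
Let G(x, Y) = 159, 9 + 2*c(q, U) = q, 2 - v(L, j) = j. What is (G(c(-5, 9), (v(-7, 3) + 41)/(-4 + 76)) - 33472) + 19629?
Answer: -13684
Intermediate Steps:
v(L, j) = 2 - j
c(q, U) = -9/2 + q/2
(G(c(-5, 9), (v(-7, 3) + 41)/(-4 + 76)) - 33472) + 19629 = (159 - 33472) + 19629 = -33313 + 19629 = -13684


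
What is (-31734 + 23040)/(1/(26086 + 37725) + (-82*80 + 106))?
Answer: 61641426/45759577 ≈ 1.3471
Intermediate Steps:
(-31734 + 23040)/(1/(26086 + 37725) + (-82*80 + 106)) = -8694/(1/63811 + (-6560 + 106)) = -8694/(1/63811 - 6454) = -8694/(-411836193/63811) = -8694*(-63811/411836193) = 61641426/45759577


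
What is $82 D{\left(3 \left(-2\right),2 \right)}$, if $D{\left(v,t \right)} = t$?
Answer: $164$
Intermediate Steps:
$82 D{\left(3 \left(-2\right),2 \right)} = 82 \cdot 2 = 164$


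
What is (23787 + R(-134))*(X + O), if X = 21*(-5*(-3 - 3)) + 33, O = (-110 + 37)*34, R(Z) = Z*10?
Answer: -40831093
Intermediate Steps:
R(Z) = 10*Z
O = -2482 (O = -73*34 = -2482)
X = 663 (X = 21*(-5*(-6)) + 33 = 21*30 + 33 = 630 + 33 = 663)
(23787 + R(-134))*(X + O) = (23787 + 10*(-134))*(663 - 2482) = (23787 - 1340)*(-1819) = 22447*(-1819) = -40831093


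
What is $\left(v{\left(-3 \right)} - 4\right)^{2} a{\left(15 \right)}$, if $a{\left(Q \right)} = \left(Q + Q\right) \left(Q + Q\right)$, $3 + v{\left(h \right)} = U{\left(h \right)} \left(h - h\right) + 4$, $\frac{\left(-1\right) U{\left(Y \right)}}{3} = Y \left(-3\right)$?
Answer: $8100$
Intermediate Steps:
$U{\left(Y \right)} = 9 Y$ ($U{\left(Y \right)} = - 3 Y \left(-3\right) = - 3 \left(- 3 Y\right) = 9 Y$)
$v{\left(h \right)} = 1$ ($v{\left(h \right)} = -3 + \left(9 h \left(h - h\right) + 4\right) = -3 + \left(9 h 0 + 4\right) = -3 + \left(0 + 4\right) = -3 + 4 = 1$)
$a{\left(Q \right)} = 4 Q^{2}$ ($a{\left(Q \right)} = 2 Q 2 Q = 4 Q^{2}$)
$\left(v{\left(-3 \right)} - 4\right)^{2} a{\left(15 \right)} = \left(1 - 4\right)^{2} \cdot 4 \cdot 15^{2} = \left(-3\right)^{2} \cdot 4 \cdot 225 = 9 \cdot 900 = 8100$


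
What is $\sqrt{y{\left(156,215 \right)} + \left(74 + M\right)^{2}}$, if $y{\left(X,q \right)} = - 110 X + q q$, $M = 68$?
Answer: $\sqrt{49229} \approx 221.88$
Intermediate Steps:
$y{\left(X,q \right)} = q^{2} - 110 X$ ($y{\left(X,q \right)} = - 110 X + q^{2} = q^{2} - 110 X$)
$\sqrt{y{\left(156,215 \right)} + \left(74 + M\right)^{2}} = \sqrt{\left(215^{2} - 17160\right) + \left(74 + 68\right)^{2}} = \sqrt{\left(46225 - 17160\right) + 142^{2}} = \sqrt{29065 + 20164} = \sqrt{49229}$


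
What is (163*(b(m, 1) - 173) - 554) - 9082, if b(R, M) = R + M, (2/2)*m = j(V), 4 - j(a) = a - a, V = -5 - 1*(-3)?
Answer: -37020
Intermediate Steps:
V = -2 (V = -5 + 3 = -2)
j(a) = 4 (j(a) = 4 - (a - a) = 4 - 1*0 = 4 + 0 = 4)
m = 4
b(R, M) = M + R
(163*(b(m, 1) - 173) - 554) - 9082 = (163*((1 + 4) - 173) - 554) - 9082 = (163*(5 - 173) - 554) - 9082 = (163*(-168) - 554) - 9082 = (-27384 - 554) - 9082 = -27938 - 9082 = -37020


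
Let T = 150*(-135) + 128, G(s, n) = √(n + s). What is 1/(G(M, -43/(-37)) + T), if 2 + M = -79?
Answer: -372257/7490556831 - I*√109298/14981113662 ≈ -4.9697e-5 - 2.2068e-8*I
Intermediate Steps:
M = -81 (M = -2 - 79 = -81)
T = -20122 (T = -20250 + 128 = -20122)
1/(G(M, -43/(-37)) + T) = 1/(√(-43/(-37) - 81) - 20122) = 1/(√(-43*(-1/37) - 81) - 20122) = 1/(√(43/37 - 81) - 20122) = 1/(√(-2954/37) - 20122) = 1/(I*√109298/37 - 20122) = 1/(-20122 + I*√109298/37)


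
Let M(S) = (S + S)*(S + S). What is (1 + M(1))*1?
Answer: 5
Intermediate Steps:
M(S) = 4*S**2 (M(S) = (2*S)*(2*S) = 4*S**2)
(1 + M(1))*1 = (1 + 4*1**2)*1 = (1 + 4*1)*1 = (1 + 4)*1 = 5*1 = 5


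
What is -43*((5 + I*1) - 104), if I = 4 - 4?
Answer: 4257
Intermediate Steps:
I = 0
-43*((5 + I*1) - 104) = -43*((5 + 0*1) - 104) = -43*((5 + 0) - 104) = -43*(5 - 104) = -43*(-99) = 4257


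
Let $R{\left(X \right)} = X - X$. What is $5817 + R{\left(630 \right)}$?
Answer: $5817$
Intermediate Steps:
$R{\left(X \right)} = 0$
$5817 + R{\left(630 \right)} = 5817 + 0 = 5817$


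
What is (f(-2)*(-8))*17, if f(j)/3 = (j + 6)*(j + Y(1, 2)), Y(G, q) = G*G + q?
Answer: -1632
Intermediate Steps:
Y(G, q) = q + G² (Y(G, q) = G² + q = q + G²)
f(j) = 3*(3 + j)*(6 + j) (f(j) = 3*((j + 6)*(j + (2 + 1²))) = 3*((6 + j)*(j + (2 + 1))) = 3*((6 + j)*(j + 3)) = 3*((6 + j)*(3 + j)) = 3*((3 + j)*(6 + j)) = 3*(3 + j)*(6 + j))
(f(-2)*(-8))*17 = ((54 + 3*(-2)² + 27*(-2))*(-8))*17 = ((54 + 3*4 - 54)*(-8))*17 = ((54 + 12 - 54)*(-8))*17 = (12*(-8))*17 = -96*17 = -1632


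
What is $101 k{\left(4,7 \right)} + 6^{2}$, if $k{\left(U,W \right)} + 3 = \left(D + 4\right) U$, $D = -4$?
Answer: $-267$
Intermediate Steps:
$k{\left(U,W \right)} = -3$ ($k{\left(U,W \right)} = -3 + \left(-4 + 4\right) U = -3 + 0 U = -3 + 0 = -3$)
$101 k{\left(4,7 \right)} + 6^{2} = 101 \left(-3\right) + 6^{2} = -303 + 36 = -267$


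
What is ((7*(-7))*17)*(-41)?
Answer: 34153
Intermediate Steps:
((7*(-7))*17)*(-41) = -49*17*(-41) = -833*(-41) = 34153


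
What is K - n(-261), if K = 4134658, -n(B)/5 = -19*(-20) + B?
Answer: 4135253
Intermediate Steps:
n(B) = -1900 - 5*B (n(B) = -5*(-19*(-20) + B) = -5*(380 + B) = -1900 - 5*B)
K - n(-261) = 4134658 - (-1900 - 5*(-261)) = 4134658 - (-1900 + 1305) = 4134658 - 1*(-595) = 4134658 + 595 = 4135253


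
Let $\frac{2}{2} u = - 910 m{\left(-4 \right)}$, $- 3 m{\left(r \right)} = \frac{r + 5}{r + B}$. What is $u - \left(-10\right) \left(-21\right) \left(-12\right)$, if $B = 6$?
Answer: $\frac{8015}{3} \approx 2671.7$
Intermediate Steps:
$m{\left(r \right)} = - \frac{5 + r}{3 \left(6 + r\right)}$ ($m{\left(r \right)} = - \frac{\left(r + 5\right) \frac{1}{r + 6}}{3} = - \frac{\left(5 + r\right) \frac{1}{6 + r}}{3} = - \frac{\frac{1}{6 + r} \left(5 + r\right)}{3} = - \frac{5 + r}{3 \left(6 + r\right)}$)
$u = \frac{455}{3}$ ($u = - 910 \frac{-5 - -4}{3 \left(6 - 4\right)} = - 910 \frac{-5 + 4}{3 \cdot 2} = - 910 \cdot \frac{1}{3} \cdot \frac{1}{2} \left(-1\right) = \left(-910\right) \left(- \frac{1}{6}\right) = \frac{455}{3} \approx 151.67$)
$u - \left(-10\right) \left(-21\right) \left(-12\right) = \frac{455}{3} - \left(-10\right) \left(-21\right) \left(-12\right) = \frac{455}{3} - 210 \left(-12\right) = \frac{455}{3} - -2520 = \frac{455}{3} + 2520 = \frac{8015}{3}$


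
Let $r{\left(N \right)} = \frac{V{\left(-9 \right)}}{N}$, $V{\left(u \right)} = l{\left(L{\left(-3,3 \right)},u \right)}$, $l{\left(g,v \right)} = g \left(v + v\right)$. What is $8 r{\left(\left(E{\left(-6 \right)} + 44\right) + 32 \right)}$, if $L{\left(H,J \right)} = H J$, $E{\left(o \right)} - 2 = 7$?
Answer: $\frac{1296}{85} \approx 15.247$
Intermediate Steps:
$E{\left(o \right)} = 9$ ($E{\left(o \right)} = 2 + 7 = 9$)
$l{\left(g,v \right)} = 2 g v$ ($l{\left(g,v \right)} = g 2 v = 2 g v$)
$V{\left(u \right)} = - 18 u$ ($V{\left(u \right)} = 2 \left(\left(-3\right) 3\right) u = 2 \left(-9\right) u = - 18 u$)
$r{\left(N \right)} = \frac{162}{N}$ ($r{\left(N \right)} = \frac{\left(-18\right) \left(-9\right)}{N} = \frac{162}{N}$)
$8 r{\left(\left(E{\left(-6 \right)} + 44\right) + 32 \right)} = 8 \frac{162}{\left(9 + 44\right) + 32} = 8 \frac{162}{53 + 32} = 8 \cdot \frac{162}{85} = \frac{1296}{85}$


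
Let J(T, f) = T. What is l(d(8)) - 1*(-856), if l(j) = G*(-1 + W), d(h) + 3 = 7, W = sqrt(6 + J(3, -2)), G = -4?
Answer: 848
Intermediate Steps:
W = 3 (W = sqrt(6 + 3) = sqrt(9) = 3)
d(h) = 4 (d(h) = -3 + 7 = 4)
l(j) = -8 (l(j) = -4*(-1 + 3) = -4*2 = -8)
l(d(8)) - 1*(-856) = -8 - 1*(-856) = -8 + 856 = 848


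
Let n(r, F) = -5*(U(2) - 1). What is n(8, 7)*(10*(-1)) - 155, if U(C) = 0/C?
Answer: -205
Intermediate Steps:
U(C) = 0
n(r, F) = 5 (n(r, F) = -5*(0 - 1) = -5*(-1) = 5)
n(8, 7)*(10*(-1)) - 155 = 5*(10*(-1)) - 155 = 5*(-10) - 155 = -50 - 155 = -205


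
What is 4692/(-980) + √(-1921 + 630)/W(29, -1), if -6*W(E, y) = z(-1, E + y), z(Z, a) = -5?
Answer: -1173/245 + 6*I*√1291/5 ≈ -4.7878 + 43.117*I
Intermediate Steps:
W(E, y) = ⅚ (W(E, y) = -⅙*(-5) = ⅚)
4692/(-980) + √(-1921 + 630)/W(29, -1) = 4692/(-980) + √(-1921 + 630)/(⅚) = 4692*(-1/980) + √(-1291)*(6/5) = -1173/245 + (I*√1291)*(6/5) = -1173/245 + 6*I*√1291/5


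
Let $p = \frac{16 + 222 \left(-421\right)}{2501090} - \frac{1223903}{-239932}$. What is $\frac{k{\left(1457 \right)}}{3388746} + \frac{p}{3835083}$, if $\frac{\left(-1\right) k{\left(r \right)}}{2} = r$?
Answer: $- \frac{185999574296785321957}{216635077418598289159940} \approx -0.00085858$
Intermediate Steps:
$k{\left(r \right)} = - 2 r$
$p = \frac{1519335434299}{300045762940}$ ($p = \left(16 - 93462\right) \frac{1}{2501090} - - \frac{1223903}{239932} = \left(-93446\right) \frac{1}{2501090} + \frac{1223903}{239932} = - \frac{46723}{1250545} + \frac{1223903}{239932} = \frac{1519335434299}{300045762940} \approx 5.0637$)
$\frac{k{\left(1457 \right)}}{3388746} + \frac{p}{3835083} = \frac{\left(-2\right) 1457}{3388746} + \frac{1519335434299}{300045762940 \cdot 3835083} = \left(-2914\right) \frac{1}{3388746} + \frac{1519335434299}{300045762940} \cdot \frac{1}{3835083} = - \frac{1457}{1694373} + \frac{1519335434299}{1150700404673224020} = - \frac{185999574296785321957}{216635077418598289159940}$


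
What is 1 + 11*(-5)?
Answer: -54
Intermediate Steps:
1 + 11*(-5) = 1 - 55 = -54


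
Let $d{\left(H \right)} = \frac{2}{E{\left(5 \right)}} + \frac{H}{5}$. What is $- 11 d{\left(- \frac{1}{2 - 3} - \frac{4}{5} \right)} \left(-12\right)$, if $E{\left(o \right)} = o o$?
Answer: $\frac{396}{25} \approx 15.84$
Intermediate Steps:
$E{\left(o \right)} = o^{2}$
$d{\left(H \right)} = \frac{2}{25} + \frac{H}{5}$ ($d{\left(H \right)} = \frac{2}{5^{2}} + \frac{H}{5} = \frac{2}{25} + H \frac{1}{5} = 2 \cdot \frac{1}{25} + \frac{H}{5} = \frac{2}{25} + \frac{H}{5}$)
$- 11 d{\left(- \frac{1}{2 - 3} - \frac{4}{5} \right)} \left(-12\right) = - 11 \left(\frac{2}{25} + \frac{- \frac{1}{2 - 3} - \frac{4}{5}}{5}\right) \left(-12\right) = - 11 \left(\frac{2}{25} + \frac{- \frac{1}{-1} - \frac{4}{5}}{5}\right) \left(-12\right) = - 11 \left(\frac{2}{25} + \frac{\left(-1\right) \left(-1\right) - \frac{4}{5}}{5}\right) \left(-12\right) = - 11 \left(\frac{2}{25} + \frac{1 - \frac{4}{5}}{5}\right) \left(-12\right) = - 11 \left(\frac{2}{25} + \frac{1}{5} \cdot \frac{1}{5}\right) \left(-12\right) = - 11 \left(\frac{2}{25} + \frac{1}{25}\right) \left(-12\right) = \left(-11\right) \frac{3}{25} \left(-12\right) = \left(- \frac{33}{25}\right) \left(-12\right) = \frac{396}{25}$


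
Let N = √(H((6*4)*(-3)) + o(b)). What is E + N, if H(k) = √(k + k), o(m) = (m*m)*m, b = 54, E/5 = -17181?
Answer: -85905 + 2*√(39366 + 3*I) ≈ -85508.0 + 0.01512*I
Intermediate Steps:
E = -85905 (E = 5*(-17181) = -85905)
o(m) = m³ (o(m) = m²*m = m³)
H(k) = √2*√k (H(k) = √(2*k) = √2*√k)
N = √(157464 + 12*I) (N = √(√2*√((6*4)*(-3)) + 54³) = √(√2*√(24*(-3)) + 157464) = √(√2*√(-72) + 157464) = √(√2*(6*I*√2) + 157464) = √(12*I + 157464) = √(157464 + 12*I) ≈ 396.82 + 0.015*I)
E + N = -85905 + 2*√(39366 + 3*I)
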